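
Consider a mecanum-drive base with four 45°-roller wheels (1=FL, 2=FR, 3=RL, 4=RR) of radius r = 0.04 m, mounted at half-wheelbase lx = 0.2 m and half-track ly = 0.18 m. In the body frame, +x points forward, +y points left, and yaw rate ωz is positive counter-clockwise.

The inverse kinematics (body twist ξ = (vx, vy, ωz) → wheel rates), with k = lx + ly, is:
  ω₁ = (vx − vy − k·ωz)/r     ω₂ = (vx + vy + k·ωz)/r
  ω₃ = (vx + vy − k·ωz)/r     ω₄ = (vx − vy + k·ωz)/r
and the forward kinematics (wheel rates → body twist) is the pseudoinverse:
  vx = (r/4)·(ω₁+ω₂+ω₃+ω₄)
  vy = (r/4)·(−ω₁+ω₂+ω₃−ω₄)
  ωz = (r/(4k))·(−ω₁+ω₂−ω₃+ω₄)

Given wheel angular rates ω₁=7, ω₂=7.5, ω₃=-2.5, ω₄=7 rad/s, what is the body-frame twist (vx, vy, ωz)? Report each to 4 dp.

k = lx + ly = 0.2 + 0.18 = 0.3800
ω₁+ω₂+ω₃+ω₄ = 19.0000  →  vx = (0.04/4)·19.0000 = 0.1900
−ω₁+ω₂+ω₃−ω₄ = -9.0000  →  vy = (0.04/4)·-9.0000 = -0.0900
−ω₁+ω₂−ω₃+ω₄ = 10.0000  →  ωz = (0.04/1.5200)·10.0000 = 0.2632

(0.1900, -0.0900, 0.2632)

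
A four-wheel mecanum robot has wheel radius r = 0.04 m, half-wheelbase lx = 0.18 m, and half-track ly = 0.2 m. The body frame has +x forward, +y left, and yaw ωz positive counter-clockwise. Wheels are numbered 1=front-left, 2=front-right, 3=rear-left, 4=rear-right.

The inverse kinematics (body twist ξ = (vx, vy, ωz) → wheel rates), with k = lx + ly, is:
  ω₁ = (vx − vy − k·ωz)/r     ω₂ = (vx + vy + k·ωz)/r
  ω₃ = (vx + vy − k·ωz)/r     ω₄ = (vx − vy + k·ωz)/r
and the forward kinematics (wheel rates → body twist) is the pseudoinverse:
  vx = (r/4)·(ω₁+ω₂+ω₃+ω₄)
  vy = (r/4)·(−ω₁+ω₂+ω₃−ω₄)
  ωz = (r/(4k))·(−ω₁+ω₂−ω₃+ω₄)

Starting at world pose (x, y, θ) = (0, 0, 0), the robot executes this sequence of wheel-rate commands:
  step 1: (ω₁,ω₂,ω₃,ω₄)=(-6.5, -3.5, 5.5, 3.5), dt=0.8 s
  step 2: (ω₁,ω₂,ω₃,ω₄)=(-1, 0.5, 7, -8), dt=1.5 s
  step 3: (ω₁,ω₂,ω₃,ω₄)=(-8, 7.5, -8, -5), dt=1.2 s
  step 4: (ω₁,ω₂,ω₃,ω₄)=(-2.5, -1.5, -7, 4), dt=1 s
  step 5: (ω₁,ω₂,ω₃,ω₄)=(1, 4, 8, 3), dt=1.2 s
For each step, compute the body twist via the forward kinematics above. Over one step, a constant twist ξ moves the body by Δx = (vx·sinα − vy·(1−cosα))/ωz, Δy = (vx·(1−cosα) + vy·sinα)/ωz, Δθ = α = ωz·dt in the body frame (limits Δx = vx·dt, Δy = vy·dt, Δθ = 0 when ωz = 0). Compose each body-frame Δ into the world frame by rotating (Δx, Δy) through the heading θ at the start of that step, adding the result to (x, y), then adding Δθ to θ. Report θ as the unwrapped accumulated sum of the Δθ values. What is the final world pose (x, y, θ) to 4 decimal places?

(0.0070, 0.5058, 0.3250)

step 1: ξ=(vx,vy,ωz)=(-0.0100, 0.0500, 0.0263), dt=0.8 → body Δ=(-0.0084, 0.0399, 0.0211) → world pose (-0.0084, 0.0399, 0.0211)
step 2: ξ=(vx,vy,ωz)=(-0.0150, 0.1650, -0.3553), dt=1.5 → body Δ=(0.0429, 0.2418, -0.5329) → world pose (0.0294, 0.2826, -0.5118)
step 3: ξ=(vx,vy,ωz)=(-0.1350, 0.1250, 0.4868), dt=1.2 → body Δ=(-0.1955, 0.0956, 0.5842) → world pose (-0.0942, 0.4617, 0.0724)
step 4: ξ=(vx,vy,ωz)=(-0.0700, -0.1000, 0.3158), dt=1.0 → body Δ=(-0.0532, -0.1093, 0.3158) → world pose (-0.1393, 0.3488, 0.3882)
step 5: ξ=(vx,vy,ωz)=(0.1600, 0.0800, -0.0526), dt=1.2 → body Δ=(0.1949, 0.0899, -0.0632) → world pose (0.0070, 0.5058, 0.3250)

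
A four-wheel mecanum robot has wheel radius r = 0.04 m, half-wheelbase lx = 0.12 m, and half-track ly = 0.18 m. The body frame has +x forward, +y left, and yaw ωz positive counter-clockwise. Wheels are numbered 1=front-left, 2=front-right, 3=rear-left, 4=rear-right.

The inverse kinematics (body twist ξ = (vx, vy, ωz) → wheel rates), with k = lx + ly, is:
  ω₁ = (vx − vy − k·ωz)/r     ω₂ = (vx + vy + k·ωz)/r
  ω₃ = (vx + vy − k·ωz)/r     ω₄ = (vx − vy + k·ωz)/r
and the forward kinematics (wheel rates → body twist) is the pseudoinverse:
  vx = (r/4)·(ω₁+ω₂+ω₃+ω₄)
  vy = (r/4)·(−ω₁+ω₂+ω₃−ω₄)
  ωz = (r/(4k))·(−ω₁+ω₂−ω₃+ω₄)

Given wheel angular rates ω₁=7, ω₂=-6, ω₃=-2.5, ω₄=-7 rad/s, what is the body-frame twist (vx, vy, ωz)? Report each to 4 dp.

(-0.0850, -0.0850, -0.5833)

k = lx + ly = 0.12 + 0.18 = 0.3000
ω₁+ω₂+ω₃+ω₄ = -8.5000  →  vx = (0.04/4)·-8.5000 = -0.0850
−ω₁+ω₂+ω₃−ω₄ = -8.5000  →  vy = (0.04/4)·-8.5000 = -0.0850
−ω₁+ω₂−ω₃+ω₄ = -17.5000  →  ωz = (0.04/1.2000)·-17.5000 = -0.5833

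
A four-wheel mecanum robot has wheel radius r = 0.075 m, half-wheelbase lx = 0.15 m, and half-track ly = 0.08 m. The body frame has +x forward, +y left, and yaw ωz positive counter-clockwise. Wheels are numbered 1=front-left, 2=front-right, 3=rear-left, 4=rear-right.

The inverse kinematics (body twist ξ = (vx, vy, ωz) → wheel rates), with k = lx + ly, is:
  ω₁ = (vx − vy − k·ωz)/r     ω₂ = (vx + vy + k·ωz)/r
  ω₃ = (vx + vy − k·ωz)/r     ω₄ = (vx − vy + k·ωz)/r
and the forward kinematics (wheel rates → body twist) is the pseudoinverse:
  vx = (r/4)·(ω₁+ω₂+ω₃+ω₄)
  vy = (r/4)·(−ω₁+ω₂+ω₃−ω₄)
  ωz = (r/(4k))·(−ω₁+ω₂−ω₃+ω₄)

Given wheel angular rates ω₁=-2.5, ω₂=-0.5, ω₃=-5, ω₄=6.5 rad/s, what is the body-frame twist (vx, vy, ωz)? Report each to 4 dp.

k = lx + ly = 0.15 + 0.08 = 0.2300
ω₁+ω₂+ω₃+ω₄ = -1.5000  →  vx = (0.075/4)·-1.5000 = -0.0281
−ω₁+ω₂+ω₃−ω₄ = -9.5000  →  vy = (0.075/4)·-9.5000 = -0.1781
−ω₁+ω₂−ω₃+ω₄ = 13.5000  →  ωz = (0.075/0.9200)·13.5000 = 1.1005

(-0.0281, -0.1781, 1.1005)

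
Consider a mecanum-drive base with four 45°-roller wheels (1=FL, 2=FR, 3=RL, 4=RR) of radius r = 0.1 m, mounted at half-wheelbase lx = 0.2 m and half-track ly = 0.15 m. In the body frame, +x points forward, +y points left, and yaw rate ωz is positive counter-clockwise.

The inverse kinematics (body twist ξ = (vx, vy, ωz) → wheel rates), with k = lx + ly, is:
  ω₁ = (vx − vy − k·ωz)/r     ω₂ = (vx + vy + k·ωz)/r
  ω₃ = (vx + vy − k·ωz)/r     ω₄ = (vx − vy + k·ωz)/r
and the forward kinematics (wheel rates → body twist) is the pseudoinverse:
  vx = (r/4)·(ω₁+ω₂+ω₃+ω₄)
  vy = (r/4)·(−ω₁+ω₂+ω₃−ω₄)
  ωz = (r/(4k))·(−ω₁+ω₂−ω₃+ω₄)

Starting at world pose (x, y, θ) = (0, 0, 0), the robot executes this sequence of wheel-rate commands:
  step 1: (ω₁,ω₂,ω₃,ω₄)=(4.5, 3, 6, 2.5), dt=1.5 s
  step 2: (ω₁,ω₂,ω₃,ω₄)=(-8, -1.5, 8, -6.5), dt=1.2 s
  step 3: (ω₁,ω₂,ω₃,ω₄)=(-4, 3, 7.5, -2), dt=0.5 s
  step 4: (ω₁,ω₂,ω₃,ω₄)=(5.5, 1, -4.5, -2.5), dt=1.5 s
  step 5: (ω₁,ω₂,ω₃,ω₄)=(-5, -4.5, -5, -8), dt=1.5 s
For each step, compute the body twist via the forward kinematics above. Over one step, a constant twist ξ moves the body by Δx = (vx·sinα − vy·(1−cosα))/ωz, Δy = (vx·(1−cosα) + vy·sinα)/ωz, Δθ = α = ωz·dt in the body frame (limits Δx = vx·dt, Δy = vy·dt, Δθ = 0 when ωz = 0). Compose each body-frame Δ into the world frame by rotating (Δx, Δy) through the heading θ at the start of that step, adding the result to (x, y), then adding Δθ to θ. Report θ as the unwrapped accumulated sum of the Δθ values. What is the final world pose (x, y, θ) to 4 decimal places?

(1.1351, 1.3005, -1.8464)

step 1: ξ=(vx,vy,ωz)=(0.4000, 0.0500, -0.3571), dt=1.5 → body Δ=(0.5913, -0.0854, -0.5357) → world pose (0.5913, -0.0854, -0.5357)
step 2: ξ=(vx,vy,ωz)=(-0.2000, 0.5250, -0.5714), dt=1.2 → body Δ=(-0.0140, 0.6609, -0.6857) → world pose (0.9167, 0.4900, -1.2214)
step 3: ξ=(vx,vy,ωz)=(0.1125, 0.4125, -0.1786), dt=0.5 → body Δ=(0.0654, 0.2035, -0.0893) → world pose (1.1302, 0.4982, -1.3107)
step 4: ξ=(vx,vy,ωz)=(-0.0125, -0.1625, -0.1786), dt=1.5 → body Δ=(-0.0510, -0.2383, -0.2679) → world pose (0.8868, 0.4862, -1.5786)
step 5: ξ=(vx,vy,ωz)=(-0.5625, 0.0875, -0.1786), dt=1.5 → body Δ=(-0.8162, 0.2420, -0.2679) → world pose (1.1351, 1.3005, -1.8464)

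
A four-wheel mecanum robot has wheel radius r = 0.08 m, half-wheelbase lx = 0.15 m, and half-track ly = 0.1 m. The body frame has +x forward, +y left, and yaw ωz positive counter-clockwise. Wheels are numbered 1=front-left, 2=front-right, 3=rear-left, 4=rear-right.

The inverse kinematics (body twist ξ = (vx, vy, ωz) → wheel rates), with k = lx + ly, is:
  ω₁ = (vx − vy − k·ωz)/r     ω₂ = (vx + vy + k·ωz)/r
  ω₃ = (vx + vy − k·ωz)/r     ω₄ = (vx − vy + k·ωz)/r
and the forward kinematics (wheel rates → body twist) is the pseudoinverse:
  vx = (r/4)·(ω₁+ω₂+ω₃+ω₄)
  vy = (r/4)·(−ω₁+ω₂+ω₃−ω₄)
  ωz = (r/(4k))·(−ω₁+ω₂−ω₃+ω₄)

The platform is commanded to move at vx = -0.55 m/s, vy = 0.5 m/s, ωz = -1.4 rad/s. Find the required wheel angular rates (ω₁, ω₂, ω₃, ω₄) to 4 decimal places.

k = lx + ly = 0.15 + 0.1 = 0.2500;  k·ωz = 0.2500·-1.4 = -0.3500
ω₁ (FL) = (vx − vy − k·ωz)/r = -0.7000/0.08 = -8.7500
ω₂ (FR) = (vx + vy + k·ωz)/r = -0.4000/0.08 = -5.0000
ω₃ (RL) = (vx + vy − k·ωz)/r = 0.3000/0.08 = 3.7500
ω₄ (RR) = (vx − vy + k·ωz)/r = -1.4000/0.08 = -17.5000

(-8.7500, -5.0000, 3.7500, -17.5000)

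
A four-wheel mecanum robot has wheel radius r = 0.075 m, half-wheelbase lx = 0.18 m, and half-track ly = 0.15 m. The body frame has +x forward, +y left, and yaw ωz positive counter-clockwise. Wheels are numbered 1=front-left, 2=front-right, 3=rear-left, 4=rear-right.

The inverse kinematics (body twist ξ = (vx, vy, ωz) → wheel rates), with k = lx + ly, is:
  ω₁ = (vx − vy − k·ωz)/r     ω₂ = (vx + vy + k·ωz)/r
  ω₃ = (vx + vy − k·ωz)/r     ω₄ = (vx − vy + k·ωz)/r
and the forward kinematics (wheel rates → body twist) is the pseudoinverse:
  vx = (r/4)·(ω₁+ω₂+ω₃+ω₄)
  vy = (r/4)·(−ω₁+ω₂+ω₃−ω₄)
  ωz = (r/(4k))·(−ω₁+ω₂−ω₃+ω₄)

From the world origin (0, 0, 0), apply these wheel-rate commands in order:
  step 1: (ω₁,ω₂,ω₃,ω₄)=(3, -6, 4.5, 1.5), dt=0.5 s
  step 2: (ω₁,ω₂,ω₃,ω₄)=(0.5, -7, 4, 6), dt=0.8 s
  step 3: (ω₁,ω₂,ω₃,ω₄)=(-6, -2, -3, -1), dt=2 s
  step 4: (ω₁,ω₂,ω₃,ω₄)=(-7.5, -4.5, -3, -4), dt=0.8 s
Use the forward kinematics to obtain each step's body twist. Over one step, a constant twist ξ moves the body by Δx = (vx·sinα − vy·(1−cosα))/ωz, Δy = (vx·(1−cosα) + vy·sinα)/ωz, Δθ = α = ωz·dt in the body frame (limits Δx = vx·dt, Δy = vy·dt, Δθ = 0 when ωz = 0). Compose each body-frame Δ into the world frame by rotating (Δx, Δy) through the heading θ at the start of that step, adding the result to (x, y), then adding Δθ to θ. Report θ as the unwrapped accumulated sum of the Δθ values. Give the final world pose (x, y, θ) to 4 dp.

(-0.6988, -0.0093, 0.1818)

step 1: ξ=(vx,vy,ωz)=(0.0562, -0.1125, -0.6818), dt=0.5 → body Δ=(0.0181, -0.0599, -0.3409) → world pose (0.0181, -0.0599, -0.3409)
step 2: ξ=(vx,vy,ωz)=(0.0656, -0.1781, -0.3125), dt=0.8 → body Δ=(0.0342, -0.1475, -0.2500) → world pose (0.0010, -0.2104, -0.5909)
step 3: ξ=(vx,vy,ωz)=(-0.2250, 0.0375, 0.3409), dt=2.0 → body Δ=(-0.4405, -0.0782, 0.6818) → world pose (-0.4084, -0.0300, 0.0909)
step 4: ξ=(vx,vy,ωz)=(-0.3562, 0.0750, 0.1136), dt=0.8 → body Δ=(-0.2873, 0.0470, 0.0909) → world pose (-0.6988, -0.0093, 0.1818)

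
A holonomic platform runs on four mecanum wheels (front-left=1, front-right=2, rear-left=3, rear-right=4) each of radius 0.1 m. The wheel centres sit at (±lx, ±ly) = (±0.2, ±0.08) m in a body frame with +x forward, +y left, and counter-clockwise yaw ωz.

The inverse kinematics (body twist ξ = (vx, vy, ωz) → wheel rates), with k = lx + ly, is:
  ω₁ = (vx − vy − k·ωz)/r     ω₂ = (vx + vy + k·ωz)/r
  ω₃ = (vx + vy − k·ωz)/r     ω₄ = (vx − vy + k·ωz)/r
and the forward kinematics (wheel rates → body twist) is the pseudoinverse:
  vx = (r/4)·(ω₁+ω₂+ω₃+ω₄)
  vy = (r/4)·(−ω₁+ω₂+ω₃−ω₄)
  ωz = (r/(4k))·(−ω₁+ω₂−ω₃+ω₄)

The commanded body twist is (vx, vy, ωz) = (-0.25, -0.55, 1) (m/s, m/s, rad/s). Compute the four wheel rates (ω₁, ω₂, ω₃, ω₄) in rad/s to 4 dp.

k = lx + ly = 0.2 + 0.08 = 0.2800;  k·ωz = 0.2800·1 = 0.2800
ω₁ (FL) = (vx − vy − k·ωz)/r = 0.0200/0.1 = 0.2000
ω₂ (FR) = (vx + vy + k·ωz)/r = -0.5200/0.1 = -5.2000
ω₃ (RL) = (vx + vy − k·ωz)/r = -1.0800/0.1 = -10.8000
ω₄ (RR) = (vx − vy + k·ωz)/r = 0.5800/0.1 = 5.8000

(0.2000, -5.2000, -10.8000, 5.8000)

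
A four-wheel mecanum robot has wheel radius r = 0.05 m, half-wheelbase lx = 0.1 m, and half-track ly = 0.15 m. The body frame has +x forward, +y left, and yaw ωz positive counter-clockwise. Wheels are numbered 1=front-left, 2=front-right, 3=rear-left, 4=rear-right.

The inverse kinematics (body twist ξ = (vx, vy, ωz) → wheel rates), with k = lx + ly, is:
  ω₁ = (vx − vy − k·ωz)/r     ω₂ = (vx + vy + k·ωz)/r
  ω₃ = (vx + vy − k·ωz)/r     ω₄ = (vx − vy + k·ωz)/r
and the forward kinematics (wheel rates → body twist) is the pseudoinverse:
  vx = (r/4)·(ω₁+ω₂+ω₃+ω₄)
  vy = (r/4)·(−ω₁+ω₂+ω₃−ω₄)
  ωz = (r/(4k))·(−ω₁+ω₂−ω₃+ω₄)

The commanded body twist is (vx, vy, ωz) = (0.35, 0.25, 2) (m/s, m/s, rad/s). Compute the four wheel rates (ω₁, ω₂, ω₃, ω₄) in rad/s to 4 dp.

k = lx + ly = 0.1 + 0.15 = 0.2500;  k·ωz = 0.2500·2 = 0.5000
ω₁ (FL) = (vx − vy − k·ωz)/r = -0.4000/0.05 = -8.0000
ω₂ (FR) = (vx + vy + k·ωz)/r = 1.1000/0.05 = 22.0000
ω₃ (RL) = (vx + vy − k·ωz)/r = 0.1000/0.05 = 2.0000
ω₄ (RR) = (vx − vy + k·ωz)/r = 0.6000/0.05 = 12.0000

(-8.0000, 22.0000, 2.0000, 12.0000)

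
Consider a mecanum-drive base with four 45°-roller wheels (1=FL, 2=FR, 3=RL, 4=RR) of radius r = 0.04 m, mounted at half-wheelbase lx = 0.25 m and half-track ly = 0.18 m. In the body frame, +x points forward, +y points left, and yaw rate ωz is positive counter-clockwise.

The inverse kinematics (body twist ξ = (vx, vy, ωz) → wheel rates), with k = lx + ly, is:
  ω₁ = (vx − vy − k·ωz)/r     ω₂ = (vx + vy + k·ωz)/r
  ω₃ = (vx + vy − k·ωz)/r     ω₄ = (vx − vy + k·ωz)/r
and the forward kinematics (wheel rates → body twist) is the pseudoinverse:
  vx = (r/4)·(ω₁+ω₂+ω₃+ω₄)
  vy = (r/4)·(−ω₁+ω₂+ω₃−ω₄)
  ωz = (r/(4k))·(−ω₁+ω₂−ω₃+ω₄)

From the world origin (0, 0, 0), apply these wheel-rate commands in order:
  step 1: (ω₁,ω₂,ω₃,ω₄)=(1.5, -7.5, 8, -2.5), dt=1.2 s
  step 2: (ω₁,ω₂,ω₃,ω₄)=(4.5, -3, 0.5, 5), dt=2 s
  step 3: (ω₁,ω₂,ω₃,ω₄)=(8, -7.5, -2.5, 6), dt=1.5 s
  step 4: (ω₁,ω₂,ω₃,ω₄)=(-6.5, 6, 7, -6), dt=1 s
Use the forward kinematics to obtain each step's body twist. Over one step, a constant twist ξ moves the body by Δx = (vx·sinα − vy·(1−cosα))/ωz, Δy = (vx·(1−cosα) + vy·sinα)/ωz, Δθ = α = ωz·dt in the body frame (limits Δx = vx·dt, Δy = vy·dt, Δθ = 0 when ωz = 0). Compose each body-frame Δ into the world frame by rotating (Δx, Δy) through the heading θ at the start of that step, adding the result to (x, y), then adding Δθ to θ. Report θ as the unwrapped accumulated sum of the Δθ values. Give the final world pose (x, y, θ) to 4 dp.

step 1: ξ=(vx,vy,ωz)=(-0.0050, 0.0150, -0.4535), dt=1.2 → body Δ=(-0.0009, 0.0187, -0.5442) → world pose (-0.0009, 0.0187, -0.5442)
step 2: ξ=(vx,vy,ωz)=(0.0700, -0.1200, -0.0698), dt=2.0 → body Δ=(0.1228, -0.2490, -0.1395) → world pose (-0.0247, -0.2579, -0.6837)
step 3: ξ=(vx,vy,ωz)=(0.0400, -0.2400, -0.1628), dt=1.5 → body Δ=(0.0157, -0.3637, -0.2442) → world pose (-0.2424, -0.5497, -0.9279)
step 4: ξ=(vx,vy,ωz)=(0.0050, 0.2550, -0.0116), dt=1.0 → body Δ=(0.0065, 0.2550, -0.0116) → world pose (-0.0344, -0.4021, -0.9395)

(-0.0344, -0.4021, -0.9395)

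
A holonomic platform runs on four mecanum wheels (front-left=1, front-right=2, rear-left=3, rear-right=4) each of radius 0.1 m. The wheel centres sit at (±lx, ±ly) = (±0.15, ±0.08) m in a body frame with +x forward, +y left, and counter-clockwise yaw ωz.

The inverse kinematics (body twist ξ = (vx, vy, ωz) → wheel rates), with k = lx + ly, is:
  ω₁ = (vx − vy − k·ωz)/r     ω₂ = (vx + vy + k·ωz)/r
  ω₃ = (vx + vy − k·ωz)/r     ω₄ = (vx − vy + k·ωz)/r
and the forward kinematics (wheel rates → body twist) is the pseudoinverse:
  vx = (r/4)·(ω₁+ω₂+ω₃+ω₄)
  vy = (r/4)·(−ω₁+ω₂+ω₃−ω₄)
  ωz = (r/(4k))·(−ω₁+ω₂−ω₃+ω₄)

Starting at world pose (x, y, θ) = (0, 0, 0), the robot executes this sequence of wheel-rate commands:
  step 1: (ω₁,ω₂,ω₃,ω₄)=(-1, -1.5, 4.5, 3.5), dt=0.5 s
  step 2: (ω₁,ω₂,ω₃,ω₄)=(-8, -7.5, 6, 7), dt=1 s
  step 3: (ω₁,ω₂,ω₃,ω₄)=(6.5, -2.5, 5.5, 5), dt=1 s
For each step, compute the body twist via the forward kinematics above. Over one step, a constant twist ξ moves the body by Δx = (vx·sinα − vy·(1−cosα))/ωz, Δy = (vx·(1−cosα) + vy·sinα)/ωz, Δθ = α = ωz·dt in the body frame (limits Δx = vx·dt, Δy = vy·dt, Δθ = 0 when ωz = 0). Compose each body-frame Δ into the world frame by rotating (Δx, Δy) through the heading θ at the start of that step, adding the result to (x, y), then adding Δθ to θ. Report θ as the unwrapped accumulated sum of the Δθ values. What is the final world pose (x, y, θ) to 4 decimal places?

(0.2353, -0.3393, -0.9511)

step 1: ξ=(vx,vy,ωz)=(0.1375, 0.0125, -0.1630), dt=0.5 → body Δ=(0.0689, 0.0034, -0.0815) → world pose (0.0689, 0.0034, -0.0815)
step 2: ξ=(vx,vy,ωz)=(-0.0625, -0.0125, 0.1630), dt=1.0 → body Δ=(-0.0612, -0.0175, 0.1630) → world pose (0.0065, -0.0090, 0.0815)
step 3: ξ=(vx,vy,ωz)=(0.3625, -0.2125, -1.0326), dt=1.0 → body Δ=(0.2011, -0.3478, -1.0326) → world pose (0.2353, -0.3393, -0.9511)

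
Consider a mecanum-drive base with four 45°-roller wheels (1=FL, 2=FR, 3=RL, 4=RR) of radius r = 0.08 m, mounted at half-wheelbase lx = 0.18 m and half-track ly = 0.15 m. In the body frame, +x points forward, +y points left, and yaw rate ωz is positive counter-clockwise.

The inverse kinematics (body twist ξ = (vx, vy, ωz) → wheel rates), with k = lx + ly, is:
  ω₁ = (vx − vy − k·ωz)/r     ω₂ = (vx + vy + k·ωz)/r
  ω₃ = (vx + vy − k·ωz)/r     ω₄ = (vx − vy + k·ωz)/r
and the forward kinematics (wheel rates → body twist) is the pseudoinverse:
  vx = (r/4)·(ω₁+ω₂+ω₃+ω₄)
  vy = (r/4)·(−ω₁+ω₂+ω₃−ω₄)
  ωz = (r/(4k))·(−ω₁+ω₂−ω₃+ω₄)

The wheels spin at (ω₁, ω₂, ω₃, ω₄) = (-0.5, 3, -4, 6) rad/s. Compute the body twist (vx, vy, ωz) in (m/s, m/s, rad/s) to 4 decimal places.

(0.0900, -0.1300, 0.8182)

k = lx + ly = 0.18 + 0.15 = 0.3300
ω₁+ω₂+ω₃+ω₄ = 4.5000  →  vx = (0.08/4)·4.5000 = 0.0900
−ω₁+ω₂+ω₃−ω₄ = -6.5000  →  vy = (0.08/4)·-6.5000 = -0.1300
−ω₁+ω₂−ω₃+ω₄ = 13.5000  →  ωz = (0.08/1.3200)·13.5000 = 0.8182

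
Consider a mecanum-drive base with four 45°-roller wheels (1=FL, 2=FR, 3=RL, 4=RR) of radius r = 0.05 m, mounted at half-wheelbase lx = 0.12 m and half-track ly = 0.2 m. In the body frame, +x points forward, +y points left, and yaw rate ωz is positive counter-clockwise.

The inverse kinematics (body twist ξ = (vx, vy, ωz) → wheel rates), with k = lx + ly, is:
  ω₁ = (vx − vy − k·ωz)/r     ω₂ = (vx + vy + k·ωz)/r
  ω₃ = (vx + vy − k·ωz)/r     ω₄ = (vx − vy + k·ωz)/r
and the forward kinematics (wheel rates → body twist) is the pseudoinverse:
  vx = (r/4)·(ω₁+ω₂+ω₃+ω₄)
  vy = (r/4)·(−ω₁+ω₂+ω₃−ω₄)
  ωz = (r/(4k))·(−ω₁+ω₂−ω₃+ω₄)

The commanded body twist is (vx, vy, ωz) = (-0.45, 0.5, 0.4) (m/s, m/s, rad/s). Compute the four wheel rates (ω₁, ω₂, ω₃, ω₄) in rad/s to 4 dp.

k = lx + ly = 0.12 + 0.2 = 0.3200;  k·ωz = 0.3200·0.4 = 0.1280
ω₁ (FL) = (vx − vy − k·ωz)/r = -1.0780/0.05 = -21.5600
ω₂ (FR) = (vx + vy + k·ωz)/r = 0.1780/0.05 = 3.5600
ω₃ (RL) = (vx + vy − k·ωz)/r = -0.0780/0.05 = -1.5600
ω₄ (RR) = (vx − vy + k·ωz)/r = -0.8220/0.05 = -16.4400

(-21.5600, 3.5600, -1.5600, -16.4400)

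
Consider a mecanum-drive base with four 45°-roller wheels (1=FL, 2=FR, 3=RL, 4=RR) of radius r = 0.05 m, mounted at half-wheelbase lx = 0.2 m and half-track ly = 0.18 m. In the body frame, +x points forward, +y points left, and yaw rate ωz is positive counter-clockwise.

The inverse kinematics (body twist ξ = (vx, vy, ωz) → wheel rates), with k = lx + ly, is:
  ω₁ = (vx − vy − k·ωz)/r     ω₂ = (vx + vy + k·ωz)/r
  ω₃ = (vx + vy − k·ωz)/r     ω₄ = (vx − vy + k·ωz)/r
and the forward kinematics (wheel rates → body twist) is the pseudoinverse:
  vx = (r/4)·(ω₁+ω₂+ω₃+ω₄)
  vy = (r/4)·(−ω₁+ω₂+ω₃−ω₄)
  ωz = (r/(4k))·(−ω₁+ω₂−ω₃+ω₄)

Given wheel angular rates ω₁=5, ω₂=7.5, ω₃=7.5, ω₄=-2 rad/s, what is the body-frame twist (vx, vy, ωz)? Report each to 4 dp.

k = lx + ly = 0.2 + 0.18 = 0.3800
ω₁+ω₂+ω₃+ω₄ = 18.0000  →  vx = (0.05/4)·18.0000 = 0.2250
−ω₁+ω₂+ω₃−ω₄ = 12.0000  →  vy = (0.05/4)·12.0000 = 0.1500
−ω₁+ω₂−ω₃+ω₄ = -7.0000  →  ωz = (0.05/1.5200)·-7.0000 = -0.2303

(0.2250, 0.1500, -0.2303)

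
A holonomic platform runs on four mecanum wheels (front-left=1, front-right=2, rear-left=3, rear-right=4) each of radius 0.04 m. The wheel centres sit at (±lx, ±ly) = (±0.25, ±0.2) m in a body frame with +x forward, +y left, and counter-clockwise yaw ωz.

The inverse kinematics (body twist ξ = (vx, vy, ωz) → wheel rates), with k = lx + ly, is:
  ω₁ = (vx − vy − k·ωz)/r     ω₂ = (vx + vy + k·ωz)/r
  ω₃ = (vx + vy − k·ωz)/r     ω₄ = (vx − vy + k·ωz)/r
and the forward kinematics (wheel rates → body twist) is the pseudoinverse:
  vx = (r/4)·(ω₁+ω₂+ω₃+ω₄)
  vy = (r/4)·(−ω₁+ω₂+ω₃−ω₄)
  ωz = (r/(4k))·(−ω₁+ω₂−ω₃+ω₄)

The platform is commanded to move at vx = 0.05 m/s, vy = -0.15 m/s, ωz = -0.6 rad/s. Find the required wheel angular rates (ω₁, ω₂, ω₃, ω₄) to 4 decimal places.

k = lx + ly = 0.25 + 0.2 = 0.4500;  k·ωz = 0.4500·-0.6 = -0.2700
ω₁ (FL) = (vx − vy − k·ωz)/r = 0.4700/0.04 = 11.7500
ω₂ (FR) = (vx + vy + k·ωz)/r = -0.3700/0.04 = -9.2500
ω₃ (RL) = (vx + vy − k·ωz)/r = 0.1700/0.04 = 4.2500
ω₄ (RR) = (vx − vy + k·ωz)/r = -0.0700/0.04 = -1.7500

(11.7500, -9.2500, 4.2500, -1.7500)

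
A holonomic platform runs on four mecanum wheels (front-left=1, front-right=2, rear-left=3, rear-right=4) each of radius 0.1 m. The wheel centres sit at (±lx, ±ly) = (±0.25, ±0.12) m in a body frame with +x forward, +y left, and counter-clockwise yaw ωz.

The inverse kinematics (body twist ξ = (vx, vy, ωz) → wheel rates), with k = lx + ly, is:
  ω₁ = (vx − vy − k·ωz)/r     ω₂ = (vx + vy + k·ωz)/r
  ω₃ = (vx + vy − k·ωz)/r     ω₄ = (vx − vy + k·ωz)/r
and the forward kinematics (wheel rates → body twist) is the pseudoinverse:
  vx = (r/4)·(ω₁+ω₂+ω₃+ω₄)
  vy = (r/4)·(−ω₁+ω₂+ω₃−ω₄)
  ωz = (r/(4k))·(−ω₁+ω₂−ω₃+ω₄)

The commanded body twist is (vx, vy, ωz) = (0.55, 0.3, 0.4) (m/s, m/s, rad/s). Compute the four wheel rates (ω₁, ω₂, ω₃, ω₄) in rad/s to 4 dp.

(1.0200, 9.9800, 7.0200, 3.9800)

k = lx + ly = 0.25 + 0.12 = 0.3700;  k·ωz = 0.3700·0.4 = 0.1480
ω₁ (FL) = (vx − vy − k·ωz)/r = 0.1020/0.1 = 1.0200
ω₂ (FR) = (vx + vy + k·ωz)/r = 0.9980/0.1 = 9.9800
ω₃ (RL) = (vx + vy − k·ωz)/r = 0.7020/0.1 = 7.0200
ω₄ (RR) = (vx − vy + k·ωz)/r = 0.3980/0.1 = 3.9800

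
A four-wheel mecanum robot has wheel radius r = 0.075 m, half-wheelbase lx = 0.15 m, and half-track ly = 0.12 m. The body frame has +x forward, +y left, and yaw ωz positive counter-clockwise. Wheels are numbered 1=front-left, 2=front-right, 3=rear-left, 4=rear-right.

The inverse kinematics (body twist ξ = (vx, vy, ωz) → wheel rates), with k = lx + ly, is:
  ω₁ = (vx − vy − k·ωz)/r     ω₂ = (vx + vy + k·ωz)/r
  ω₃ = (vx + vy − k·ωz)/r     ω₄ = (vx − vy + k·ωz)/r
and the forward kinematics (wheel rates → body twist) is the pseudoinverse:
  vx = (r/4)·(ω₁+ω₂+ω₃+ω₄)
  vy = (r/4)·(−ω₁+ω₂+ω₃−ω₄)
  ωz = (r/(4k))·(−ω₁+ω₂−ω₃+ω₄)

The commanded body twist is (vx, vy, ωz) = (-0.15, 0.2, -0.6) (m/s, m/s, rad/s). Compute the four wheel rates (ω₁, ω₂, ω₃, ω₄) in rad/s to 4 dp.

k = lx + ly = 0.15 + 0.12 = 0.2700;  k·ωz = 0.2700·-0.6 = -0.1620
ω₁ (FL) = (vx − vy − k·ωz)/r = -0.1880/0.075 = -2.5067
ω₂ (FR) = (vx + vy + k·ωz)/r = -0.1120/0.075 = -1.4933
ω₃ (RL) = (vx + vy − k·ωz)/r = 0.2120/0.075 = 2.8267
ω₄ (RR) = (vx − vy + k·ωz)/r = -0.5120/0.075 = -6.8267

(-2.5067, -1.4933, 2.8267, -6.8267)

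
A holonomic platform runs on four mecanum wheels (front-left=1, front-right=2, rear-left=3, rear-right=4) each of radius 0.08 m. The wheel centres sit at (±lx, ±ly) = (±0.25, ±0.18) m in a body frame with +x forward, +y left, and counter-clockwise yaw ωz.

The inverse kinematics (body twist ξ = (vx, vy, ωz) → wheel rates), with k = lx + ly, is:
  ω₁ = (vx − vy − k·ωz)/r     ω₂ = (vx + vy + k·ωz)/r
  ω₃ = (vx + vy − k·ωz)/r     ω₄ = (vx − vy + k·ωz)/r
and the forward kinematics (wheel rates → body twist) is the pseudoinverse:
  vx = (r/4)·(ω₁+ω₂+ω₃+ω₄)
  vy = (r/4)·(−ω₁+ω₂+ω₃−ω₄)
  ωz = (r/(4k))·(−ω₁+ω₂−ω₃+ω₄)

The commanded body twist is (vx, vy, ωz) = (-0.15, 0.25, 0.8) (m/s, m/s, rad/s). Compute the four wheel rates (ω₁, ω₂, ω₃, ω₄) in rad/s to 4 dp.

k = lx + ly = 0.25 + 0.18 = 0.4300;  k·ωz = 0.4300·0.8 = 0.3440
ω₁ (FL) = (vx − vy − k·ωz)/r = -0.7440/0.08 = -9.3000
ω₂ (FR) = (vx + vy + k·ωz)/r = 0.4440/0.08 = 5.5500
ω₃ (RL) = (vx + vy − k·ωz)/r = -0.2440/0.08 = -3.0500
ω₄ (RR) = (vx − vy + k·ωz)/r = -0.0560/0.08 = -0.7000

(-9.3000, 5.5500, -3.0500, -0.7000)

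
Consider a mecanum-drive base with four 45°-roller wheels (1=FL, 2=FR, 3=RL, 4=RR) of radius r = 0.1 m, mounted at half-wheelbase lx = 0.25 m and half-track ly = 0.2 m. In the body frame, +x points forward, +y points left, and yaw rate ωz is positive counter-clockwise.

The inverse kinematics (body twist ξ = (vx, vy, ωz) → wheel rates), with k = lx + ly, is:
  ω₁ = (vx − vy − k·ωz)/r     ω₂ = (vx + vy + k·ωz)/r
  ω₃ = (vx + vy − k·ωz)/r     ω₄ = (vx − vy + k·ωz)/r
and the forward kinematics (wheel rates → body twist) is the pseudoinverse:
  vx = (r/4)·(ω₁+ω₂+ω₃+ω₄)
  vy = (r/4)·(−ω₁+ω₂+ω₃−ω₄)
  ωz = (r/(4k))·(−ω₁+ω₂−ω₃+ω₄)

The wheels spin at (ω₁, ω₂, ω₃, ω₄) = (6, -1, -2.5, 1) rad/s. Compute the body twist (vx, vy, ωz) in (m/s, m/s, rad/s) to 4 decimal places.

k = lx + ly = 0.25 + 0.2 = 0.4500
ω₁+ω₂+ω₃+ω₄ = 3.5000  →  vx = (0.1/4)·3.5000 = 0.0875
−ω₁+ω₂+ω₃−ω₄ = -10.5000  →  vy = (0.1/4)·-10.5000 = -0.2625
−ω₁+ω₂−ω₃+ω₄ = -3.5000  →  ωz = (0.1/1.8000)·-3.5000 = -0.1944

(0.0875, -0.2625, -0.1944)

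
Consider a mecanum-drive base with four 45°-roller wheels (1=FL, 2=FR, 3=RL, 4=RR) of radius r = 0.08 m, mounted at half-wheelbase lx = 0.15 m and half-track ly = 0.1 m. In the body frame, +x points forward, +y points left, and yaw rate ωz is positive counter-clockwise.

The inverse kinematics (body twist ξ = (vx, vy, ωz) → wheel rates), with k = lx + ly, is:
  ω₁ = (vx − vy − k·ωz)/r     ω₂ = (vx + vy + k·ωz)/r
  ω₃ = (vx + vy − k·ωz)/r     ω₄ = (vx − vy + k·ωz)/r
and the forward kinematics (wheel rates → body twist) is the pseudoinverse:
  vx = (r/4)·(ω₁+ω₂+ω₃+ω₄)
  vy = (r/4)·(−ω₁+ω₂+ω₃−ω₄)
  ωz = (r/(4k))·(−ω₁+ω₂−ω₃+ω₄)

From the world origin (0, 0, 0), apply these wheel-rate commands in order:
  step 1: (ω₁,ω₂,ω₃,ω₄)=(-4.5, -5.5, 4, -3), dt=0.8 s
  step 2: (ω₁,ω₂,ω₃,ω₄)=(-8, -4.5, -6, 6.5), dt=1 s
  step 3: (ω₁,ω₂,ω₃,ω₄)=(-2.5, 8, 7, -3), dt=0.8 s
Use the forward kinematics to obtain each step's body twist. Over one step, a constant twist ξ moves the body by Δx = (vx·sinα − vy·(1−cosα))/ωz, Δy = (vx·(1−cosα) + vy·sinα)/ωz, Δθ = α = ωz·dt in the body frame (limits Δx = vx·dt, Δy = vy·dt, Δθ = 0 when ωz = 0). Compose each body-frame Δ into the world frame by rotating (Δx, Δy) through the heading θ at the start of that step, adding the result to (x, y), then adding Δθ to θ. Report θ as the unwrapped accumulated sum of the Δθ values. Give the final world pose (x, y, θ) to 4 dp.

step 1: ξ=(vx,vy,ωz)=(-0.1800, 0.1200, -0.6400), dt=0.8 → body Δ=(-0.1137, 0.1279, -0.5120) → world pose (-0.1137, 0.1279, -0.5120)
step 2: ξ=(vx,vy,ωz)=(-0.2400, -0.1800, 1.2800), dt=1.0 → body Δ=(-0.0793, -0.2685, 1.2800) → world pose (-0.3144, -0.0672, 0.7680)
step 3: ξ=(vx,vy,ωz)=(0.1900, 0.4100, 0.0400), dt=0.8 → body Δ=(0.1467, 0.3304, 0.0320) → world pose (-0.4384, 0.2723, 0.8000)

(-0.4384, 0.2723, 0.8000)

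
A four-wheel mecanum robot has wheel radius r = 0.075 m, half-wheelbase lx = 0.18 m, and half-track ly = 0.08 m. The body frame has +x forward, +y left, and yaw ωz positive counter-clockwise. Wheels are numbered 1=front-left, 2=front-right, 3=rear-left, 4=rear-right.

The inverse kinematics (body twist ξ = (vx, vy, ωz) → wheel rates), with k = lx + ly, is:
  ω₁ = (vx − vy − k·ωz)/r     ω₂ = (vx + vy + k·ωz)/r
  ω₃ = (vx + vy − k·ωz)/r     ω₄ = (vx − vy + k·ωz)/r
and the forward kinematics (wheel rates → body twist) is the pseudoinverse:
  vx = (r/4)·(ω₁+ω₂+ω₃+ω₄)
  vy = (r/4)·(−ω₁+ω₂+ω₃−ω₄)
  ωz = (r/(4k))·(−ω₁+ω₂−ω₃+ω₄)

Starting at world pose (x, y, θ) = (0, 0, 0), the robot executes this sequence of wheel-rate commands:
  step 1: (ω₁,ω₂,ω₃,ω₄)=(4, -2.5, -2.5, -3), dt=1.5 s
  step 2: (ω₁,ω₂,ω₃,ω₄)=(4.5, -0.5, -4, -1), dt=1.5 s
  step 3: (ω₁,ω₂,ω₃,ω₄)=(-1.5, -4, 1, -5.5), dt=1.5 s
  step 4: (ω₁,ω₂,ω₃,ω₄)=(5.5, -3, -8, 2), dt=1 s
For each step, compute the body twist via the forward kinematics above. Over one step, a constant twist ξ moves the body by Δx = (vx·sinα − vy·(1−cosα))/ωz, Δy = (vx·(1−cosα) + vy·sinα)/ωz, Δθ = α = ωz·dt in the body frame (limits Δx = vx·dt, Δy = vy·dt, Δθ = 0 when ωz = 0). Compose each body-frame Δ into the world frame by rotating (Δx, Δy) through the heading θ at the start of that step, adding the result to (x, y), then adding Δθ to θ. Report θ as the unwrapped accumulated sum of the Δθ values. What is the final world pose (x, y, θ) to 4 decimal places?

step 1: ξ=(vx,vy,ωz)=(-0.0750, -0.1125, -0.5048), dt=1.5 → body Δ=(-0.1629, -0.1125, -0.7572) → world pose (-0.1629, -0.1125, -0.7572)
step 2: ξ=(vx,vy,ωz)=(-0.0188, -0.1500, -0.1442), dt=1.5 → body Δ=(-0.0522, -0.2202, -0.2163) → world pose (-0.3521, -0.2367, -0.9736)
step 3: ξ=(vx,vy,ωz)=(-0.1875, 0.0750, -0.6490), dt=1.5 → body Δ=(-0.1883, 0.2220, -0.9736) → world pose (-0.2745, 0.0438, -1.9471)
step 4: ξ=(vx,vy,ωz)=(-0.0656, -0.3469, 0.1082), dt=1.0 → body Δ=(-0.0468, -0.3497, 0.1082) → world pose (-0.5825, 0.2159, -1.8389)

(-0.5825, 0.2159, -1.8389)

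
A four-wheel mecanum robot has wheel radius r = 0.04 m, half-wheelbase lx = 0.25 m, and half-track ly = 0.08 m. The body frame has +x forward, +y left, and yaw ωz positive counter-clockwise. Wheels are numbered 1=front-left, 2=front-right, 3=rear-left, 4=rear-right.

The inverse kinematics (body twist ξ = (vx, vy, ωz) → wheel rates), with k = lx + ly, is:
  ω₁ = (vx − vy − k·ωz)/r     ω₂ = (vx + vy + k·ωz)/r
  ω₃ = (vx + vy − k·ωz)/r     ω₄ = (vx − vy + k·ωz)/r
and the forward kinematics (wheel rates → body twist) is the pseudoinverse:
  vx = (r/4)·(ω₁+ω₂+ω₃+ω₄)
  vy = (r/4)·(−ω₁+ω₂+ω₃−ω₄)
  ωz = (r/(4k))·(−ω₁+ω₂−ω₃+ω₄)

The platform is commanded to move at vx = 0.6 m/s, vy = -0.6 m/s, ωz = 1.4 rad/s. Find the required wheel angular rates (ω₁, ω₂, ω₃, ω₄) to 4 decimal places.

k = lx + ly = 0.25 + 0.08 = 0.3300;  k·ωz = 0.3300·1.4 = 0.4620
ω₁ (FL) = (vx − vy − k·ωz)/r = 0.7380/0.04 = 18.4500
ω₂ (FR) = (vx + vy + k·ωz)/r = 0.4620/0.04 = 11.5500
ω₃ (RL) = (vx + vy − k·ωz)/r = -0.4620/0.04 = -11.5500
ω₄ (RR) = (vx − vy + k·ωz)/r = 1.6620/0.04 = 41.5500

(18.4500, 11.5500, -11.5500, 41.5500)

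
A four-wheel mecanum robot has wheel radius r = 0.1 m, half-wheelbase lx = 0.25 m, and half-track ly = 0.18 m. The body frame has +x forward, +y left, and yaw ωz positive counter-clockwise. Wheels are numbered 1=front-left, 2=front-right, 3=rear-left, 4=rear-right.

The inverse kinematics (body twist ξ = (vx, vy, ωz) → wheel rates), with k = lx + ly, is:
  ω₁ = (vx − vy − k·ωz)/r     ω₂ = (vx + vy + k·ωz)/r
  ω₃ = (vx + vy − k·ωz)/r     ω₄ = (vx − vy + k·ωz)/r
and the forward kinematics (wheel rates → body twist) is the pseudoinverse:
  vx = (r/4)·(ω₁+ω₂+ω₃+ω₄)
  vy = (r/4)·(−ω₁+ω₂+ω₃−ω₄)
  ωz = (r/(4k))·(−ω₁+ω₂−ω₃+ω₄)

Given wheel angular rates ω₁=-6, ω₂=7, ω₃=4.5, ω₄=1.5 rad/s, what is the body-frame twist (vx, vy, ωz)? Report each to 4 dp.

(0.1750, 0.4000, 0.5814)

k = lx + ly = 0.25 + 0.18 = 0.4300
ω₁+ω₂+ω₃+ω₄ = 7.0000  →  vx = (0.1/4)·7.0000 = 0.1750
−ω₁+ω₂+ω₃−ω₄ = 16.0000  →  vy = (0.1/4)·16.0000 = 0.4000
−ω₁+ω₂−ω₃+ω₄ = 10.0000  →  ωz = (0.1/1.7200)·10.0000 = 0.5814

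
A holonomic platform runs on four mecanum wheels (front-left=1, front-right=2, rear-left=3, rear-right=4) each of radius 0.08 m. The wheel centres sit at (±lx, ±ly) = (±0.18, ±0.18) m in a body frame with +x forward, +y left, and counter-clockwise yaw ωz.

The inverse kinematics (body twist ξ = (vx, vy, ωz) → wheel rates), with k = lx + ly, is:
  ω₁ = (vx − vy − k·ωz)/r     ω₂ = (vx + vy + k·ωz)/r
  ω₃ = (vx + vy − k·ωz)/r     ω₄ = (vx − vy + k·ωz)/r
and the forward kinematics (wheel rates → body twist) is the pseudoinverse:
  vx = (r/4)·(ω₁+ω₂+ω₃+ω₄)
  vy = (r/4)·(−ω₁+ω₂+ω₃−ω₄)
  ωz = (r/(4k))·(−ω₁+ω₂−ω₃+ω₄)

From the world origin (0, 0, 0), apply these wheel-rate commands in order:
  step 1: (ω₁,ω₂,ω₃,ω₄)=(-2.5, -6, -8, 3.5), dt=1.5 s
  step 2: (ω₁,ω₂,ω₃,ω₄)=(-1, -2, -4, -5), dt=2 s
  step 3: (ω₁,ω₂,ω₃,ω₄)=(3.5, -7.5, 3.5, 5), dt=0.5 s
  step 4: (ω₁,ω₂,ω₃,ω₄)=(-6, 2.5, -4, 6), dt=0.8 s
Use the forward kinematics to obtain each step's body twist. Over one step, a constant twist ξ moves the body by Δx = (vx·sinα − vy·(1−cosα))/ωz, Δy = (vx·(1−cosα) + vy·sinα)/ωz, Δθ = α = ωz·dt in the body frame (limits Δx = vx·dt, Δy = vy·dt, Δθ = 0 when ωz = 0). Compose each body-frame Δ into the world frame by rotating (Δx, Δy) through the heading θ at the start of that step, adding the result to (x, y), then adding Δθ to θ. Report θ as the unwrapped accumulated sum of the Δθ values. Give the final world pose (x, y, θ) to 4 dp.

step 1: ξ=(vx,vy,ωz)=(-0.2600, -0.3000, 0.4444), dt=1.5 → body Δ=(-0.2172, -0.5427, 0.6667) → world pose (-0.2172, -0.5427, 0.6667)
step 2: ξ=(vx,vy,ωz)=(-0.2400, 0.0000, -0.1111), dt=2.0 → body Δ=(-0.4761, 0.0531, -0.2222) → world pose (-0.6242, -0.7953, 0.4444)
step 3: ξ=(vx,vy,ωz)=(0.0900, -0.2500, -0.5278), dt=0.5 → body Δ=(0.0281, -0.1295, -0.2639) → world pose (-0.5432, -0.9001, 0.1806)
step 4: ξ=(vx,vy,ωz)=(-0.0300, -0.0300, 1.0278), dt=0.8 → body Δ=(-0.0121, -0.0307, 0.8222) → world pose (-0.5495, -0.9325, 1.0028)

(-0.5495, -0.9325, 1.0028)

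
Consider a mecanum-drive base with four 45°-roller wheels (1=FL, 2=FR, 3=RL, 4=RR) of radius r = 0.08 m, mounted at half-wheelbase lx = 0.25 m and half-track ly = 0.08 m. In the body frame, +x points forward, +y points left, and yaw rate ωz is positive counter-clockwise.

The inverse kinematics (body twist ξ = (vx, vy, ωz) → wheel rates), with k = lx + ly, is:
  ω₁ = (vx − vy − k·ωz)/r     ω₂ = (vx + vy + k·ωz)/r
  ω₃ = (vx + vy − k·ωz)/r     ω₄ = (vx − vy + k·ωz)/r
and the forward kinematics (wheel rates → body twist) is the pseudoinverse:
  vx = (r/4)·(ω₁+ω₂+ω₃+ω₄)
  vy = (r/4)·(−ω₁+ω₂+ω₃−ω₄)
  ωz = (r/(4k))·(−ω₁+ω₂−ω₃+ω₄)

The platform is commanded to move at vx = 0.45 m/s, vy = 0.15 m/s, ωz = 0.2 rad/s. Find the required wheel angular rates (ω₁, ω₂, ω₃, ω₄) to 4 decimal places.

(2.9250, 8.3250, 6.6750, 4.5750)

k = lx + ly = 0.25 + 0.08 = 0.3300;  k·ωz = 0.3300·0.2 = 0.0660
ω₁ (FL) = (vx − vy − k·ωz)/r = 0.2340/0.08 = 2.9250
ω₂ (FR) = (vx + vy + k·ωz)/r = 0.6660/0.08 = 8.3250
ω₃ (RL) = (vx + vy − k·ωz)/r = 0.5340/0.08 = 6.6750
ω₄ (RR) = (vx − vy + k·ωz)/r = 0.3660/0.08 = 4.5750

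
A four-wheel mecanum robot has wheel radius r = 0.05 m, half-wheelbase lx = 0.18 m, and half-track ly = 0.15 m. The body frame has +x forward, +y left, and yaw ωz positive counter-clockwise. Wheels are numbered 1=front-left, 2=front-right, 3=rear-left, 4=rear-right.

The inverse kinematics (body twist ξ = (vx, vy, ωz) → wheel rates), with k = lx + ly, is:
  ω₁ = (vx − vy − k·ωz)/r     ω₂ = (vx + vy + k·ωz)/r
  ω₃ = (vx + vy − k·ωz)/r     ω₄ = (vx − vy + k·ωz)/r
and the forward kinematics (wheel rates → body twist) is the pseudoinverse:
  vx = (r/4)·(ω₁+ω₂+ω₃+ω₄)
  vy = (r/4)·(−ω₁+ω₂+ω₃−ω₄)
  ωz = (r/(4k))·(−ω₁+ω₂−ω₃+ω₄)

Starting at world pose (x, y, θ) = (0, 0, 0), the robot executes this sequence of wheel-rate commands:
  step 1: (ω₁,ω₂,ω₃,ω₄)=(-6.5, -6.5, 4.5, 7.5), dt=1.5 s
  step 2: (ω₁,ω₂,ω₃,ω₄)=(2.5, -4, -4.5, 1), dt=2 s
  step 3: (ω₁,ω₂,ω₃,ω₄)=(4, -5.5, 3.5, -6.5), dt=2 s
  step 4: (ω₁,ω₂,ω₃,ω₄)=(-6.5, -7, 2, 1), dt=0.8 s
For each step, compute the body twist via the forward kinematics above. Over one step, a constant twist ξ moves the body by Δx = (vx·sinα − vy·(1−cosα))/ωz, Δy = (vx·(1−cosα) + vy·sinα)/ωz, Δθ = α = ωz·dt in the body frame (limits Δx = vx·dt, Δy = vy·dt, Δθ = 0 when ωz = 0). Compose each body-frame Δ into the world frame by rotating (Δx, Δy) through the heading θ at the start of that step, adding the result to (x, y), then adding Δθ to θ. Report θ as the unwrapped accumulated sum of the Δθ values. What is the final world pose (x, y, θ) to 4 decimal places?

(-0.1856, -0.1963, -1.4280)

step 1: ξ=(vx,vy,ωz)=(-0.0125, -0.0375, 0.1136), dt=1.5 → body Δ=(-0.0139, -0.0576, 0.1705) → world pose (-0.0139, -0.0576, 0.1705)
step 2: ξ=(vx,vy,ωz)=(-0.0625, -0.1500, -0.0379), dt=2.0 → body Δ=(-0.1362, -0.2950, -0.0758) → world pose (-0.0981, -0.3714, 0.0947)
step 3: ξ=(vx,vy,ωz)=(-0.0563, 0.0062, -0.7386), dt=2.0 → body Δ=(-0.0681, 0.0775, -1.4773) → world pose (-0.1733, -0.3007, -1.3826)
step 4: ξ=(vx,vy,ωz)=(-0.1313, 0.0062, -0.0568), dt=0.8 → body Δ=(-0.1049, 0.0074, -0.0455) → world pose (-0.1856, -0.1963, -1.4280)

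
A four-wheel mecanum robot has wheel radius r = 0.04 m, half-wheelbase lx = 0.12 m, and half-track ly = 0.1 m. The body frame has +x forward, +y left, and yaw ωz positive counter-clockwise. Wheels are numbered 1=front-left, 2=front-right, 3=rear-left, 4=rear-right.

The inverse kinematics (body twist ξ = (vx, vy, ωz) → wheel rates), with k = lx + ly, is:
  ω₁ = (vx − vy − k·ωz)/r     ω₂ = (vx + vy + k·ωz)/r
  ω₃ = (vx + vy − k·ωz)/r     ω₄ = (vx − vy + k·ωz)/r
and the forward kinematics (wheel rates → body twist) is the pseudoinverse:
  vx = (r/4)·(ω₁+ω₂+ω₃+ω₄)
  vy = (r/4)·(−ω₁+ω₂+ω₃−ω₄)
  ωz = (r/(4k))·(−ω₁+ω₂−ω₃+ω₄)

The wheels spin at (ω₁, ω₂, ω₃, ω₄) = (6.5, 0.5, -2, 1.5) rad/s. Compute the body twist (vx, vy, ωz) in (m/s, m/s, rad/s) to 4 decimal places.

k = lx + ly = 0.12 + 0.1 = 0.2200
ω₁+ω₂+ω₃+ω₄ = 6.5000  →  vx = (0.04/4)·6.5000 = 0.0650
−ω₁+ω₂+ω₃−ω₄ = -9.5000  →  vy = (0.04/4)·-9.5000 = -0.0950
−ω₁+ω₂−ω₃+ω₄ = -2.5000  →  ωz = (0.04/0.8800)·-2.5000 = -0.1136

(0.0650, -0.0950, -0.1136)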